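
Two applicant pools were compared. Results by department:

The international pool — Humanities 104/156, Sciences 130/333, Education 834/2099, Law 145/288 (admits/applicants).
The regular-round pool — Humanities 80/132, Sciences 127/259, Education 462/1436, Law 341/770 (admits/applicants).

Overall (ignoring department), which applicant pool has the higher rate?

the international pool

Humanities: the international pool 104/156 = 66.7%, the regular-round pool 80/132 = 60.6% → the international pool
Sciences: the international pool 130/333 = 39.0%, the regular-round pool 127/259 = 49.0% → the regular-round pool
Education: the international pool 834/2099 = 39.7%, the regular-round pool 462/1436 = 32.2% → the international pool
Law: the international pool 145/288 = 50.3%, the regular-round pool 341/770 = 44.3% → the international pool
Overall: the international pool 1213/2876 = 42.2%, the regular-round pool 1010/2597 = 38.9% → the international pool
(Neither sweeps every department group, but the international pool has the higher pooled rate.)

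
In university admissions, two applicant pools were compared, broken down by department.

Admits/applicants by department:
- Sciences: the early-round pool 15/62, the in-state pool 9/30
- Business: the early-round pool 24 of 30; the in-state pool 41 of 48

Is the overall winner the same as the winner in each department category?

Sciences: the early-round pool 15/62 = 24.2%, the in-state pool 9/30 = 30.0% → the in-state pool
Business: the early-round pool 24/30 = 80.0%, the in-state pool 41/48 = 85.4% → the in-state pool
Overall: the early-round pool 39/92 = 42.4%, the in-state pool 50/78 = 64.1% → the in-state pool
The in-state pool wins overall and in every department group — no reversal.

Yes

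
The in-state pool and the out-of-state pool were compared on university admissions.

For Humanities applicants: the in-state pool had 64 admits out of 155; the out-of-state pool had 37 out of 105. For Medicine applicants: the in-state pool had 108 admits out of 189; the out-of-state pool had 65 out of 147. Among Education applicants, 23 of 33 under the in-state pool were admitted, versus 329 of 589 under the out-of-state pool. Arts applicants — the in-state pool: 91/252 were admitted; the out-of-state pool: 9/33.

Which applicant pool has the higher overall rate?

Humanities: the in-state pool 64/155 = 41.3%, the out-of-state pool 37/105 = 35.2% → the in-state pool
Medicine: the in-state pool 108/189 = 57.1%, the out-of-state pool 65/147 = 44.2% → the in-state pool
Education: the in-state pool 23/33 = 69.7%, the out-of-state pool 329/589 = 55.9% → the in-state pool
Arts: the in-state pool 91/252 = 36.1%, the out-of-state pool 9/33 = 27.3% → the in-state pool
Overall: the in-state pool 286/629 = 45.5%, the out-of-state pool 440/874 = 50.3% → the out-of-state pool
(The in-state pool wins every department group but the out-of-state pool wins overall — the in-state pool's applicants skew toward the low-rate Arts group.)

the out-of-state pool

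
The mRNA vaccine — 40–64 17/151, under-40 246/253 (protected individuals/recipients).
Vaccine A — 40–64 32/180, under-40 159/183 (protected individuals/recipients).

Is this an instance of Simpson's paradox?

40–64: the mRNA vaccine 17/151 = 11.3%, Vaccine A 32/180 = 17.8% → Vaccine A
Under-40: the mRNA vaccine 246/253 = 97.2%, Vaccine A 159/183 = 86.9% → the mRNA vaccine
Overall: the mRNA vaccine 263/404 = 65.1%, Vaccine A 191/363 = 52.6% → the mRNA vaccine
Neither sweeps: the mRNA vaccine wins 1 of 2 groups, Vaccine A wins 1. The mRNA vaccine wins overall but not every group — no Simpson reversal.

No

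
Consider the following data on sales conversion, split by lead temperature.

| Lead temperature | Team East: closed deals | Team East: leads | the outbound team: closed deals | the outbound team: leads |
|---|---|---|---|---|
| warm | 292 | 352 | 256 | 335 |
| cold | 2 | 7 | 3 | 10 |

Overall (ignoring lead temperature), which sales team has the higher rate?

Warm: Team East 292/352 = 83.0%, the outbound team 256/335 = 76.4% → Team East
Cold: Team East 2/7 = 28.6%, the outbound team 3/10 = 30.0% → the outbound team
Overall: Team East 294/359 = 81.9%, the outbound team 259/345 = 75.1% → Team East
(Neither sweeps every lead group, but Team East has the higher pooled rate.)

Team East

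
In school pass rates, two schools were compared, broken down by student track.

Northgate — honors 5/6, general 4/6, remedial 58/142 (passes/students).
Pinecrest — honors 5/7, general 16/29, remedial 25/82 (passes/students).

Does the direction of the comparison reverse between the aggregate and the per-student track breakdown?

No

Honors: Northgate 5/6 = 83.3%, Pinecrest 5/7 = 71.4% → Northgate
General: Northgate 4/6 = 66.7%, Pinecrest 16/29 = 55.2% → Northgate
Remedial: Northgate 58/142 = 40.8%, Pinecrest 25/82 = 30.5% → Northgate
Overall: Northgate 67/154 = 43.5%, Pinecrest 46/118 = 39.0% → Northgate
Northgate wins overall and in every student group — no reversal.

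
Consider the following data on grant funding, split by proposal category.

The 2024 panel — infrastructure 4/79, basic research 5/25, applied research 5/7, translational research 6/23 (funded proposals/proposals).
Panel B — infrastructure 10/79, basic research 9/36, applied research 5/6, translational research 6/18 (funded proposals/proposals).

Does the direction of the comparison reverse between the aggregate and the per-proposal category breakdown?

No

Infrastructure: the 2024 panel 4/79 = 5.1%, Panel B 10/79 = 12.7% → Panel B
Basic research: the 2024 panel 5/25 = 20.0%, Panel B 9/36 = 25.0% → Panel B
Applied research: the 2024 panel 5/7 = 71.4%, Panel B 5/6 = 83.3% → Panel B
Translational research: the 2024 panel 6/23 = 26.1%, Panel B 6/18 = 33.3% → Panel B
Overall: the 2024 panel 20/134 = 14.9%, Panel B 30/139 = 21.6% → Panel B
Panel B wins overall and in every proposal group — no reversal.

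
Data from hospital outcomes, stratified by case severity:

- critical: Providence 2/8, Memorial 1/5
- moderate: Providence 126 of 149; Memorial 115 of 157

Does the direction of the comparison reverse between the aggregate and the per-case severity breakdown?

No

Critical: Providence 2/8 = 25.0%, Memorial 1/5 = 20.0% → Providence
Moderate: Providence 126/149 = 84.6%, Memorial 115/157 = 73.2% → Providence
Overall: Providence 128/157 = 81.5%, Memorial 116/162 = 71.6% → Providence
Providence wins overall and in every case group — no reversal.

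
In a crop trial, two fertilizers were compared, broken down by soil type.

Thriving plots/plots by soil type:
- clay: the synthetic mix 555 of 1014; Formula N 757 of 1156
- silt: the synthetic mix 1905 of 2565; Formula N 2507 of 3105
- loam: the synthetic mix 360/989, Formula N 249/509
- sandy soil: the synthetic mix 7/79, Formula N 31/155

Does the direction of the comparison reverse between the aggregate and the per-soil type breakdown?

No

Clay: the synthetic mix 555/1014 = 54.7%, Formula N 757/1156 = 65.5% → Formula N
Silt: the synthetic mix 1905/2565 = 74.3%, Formula N 2507/3105 = 80.7% → Formula N
Loam: the synthetic mix 360/989 = 36.4%, Formula N 249/509 = 48.9% → Formula N
Sandy soil: the synthetic mix 7/79 = 8.9%, Formula N 31/155 = 20.0% → Formula N
Overall: the synthetic mix 2827/4647 = 60.8%, Formula N 3544/4925 = 72.0% → Formula N
Formula N wins overall and in every soil group — no reversal.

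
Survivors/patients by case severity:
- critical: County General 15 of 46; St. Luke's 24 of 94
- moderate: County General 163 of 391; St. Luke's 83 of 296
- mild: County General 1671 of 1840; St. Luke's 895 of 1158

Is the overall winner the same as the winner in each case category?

Yes

Critical: County General 15/46 = 32.6%, St. Luke's 24/94 = 25.5% → County General
Moderate: County General 163/391 = 41.7%, St. Luke's 83/296 = 28.0% → County General
Mild: County General 1671/1840 = 90.8%, St. Luke's 895/1158 = 77.3% → County General
Overall: County General 1849/2277 = 81.2%, St. Luke's 1002/1548 = 64.7% → County General
County General wins overall and in every case group — no reversal.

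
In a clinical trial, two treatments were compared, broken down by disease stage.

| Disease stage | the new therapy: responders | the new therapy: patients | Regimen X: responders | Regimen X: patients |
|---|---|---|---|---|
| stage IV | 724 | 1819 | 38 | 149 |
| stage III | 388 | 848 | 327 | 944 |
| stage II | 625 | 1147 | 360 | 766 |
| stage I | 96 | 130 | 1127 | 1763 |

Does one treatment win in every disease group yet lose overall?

Stage IV: the new therapy 724/1819 = 39.8%, Regimen X 38/149 = 25.5% → the new therapy
Stage III: the new therapy 388/848 = 45.8%, Regimen X 327/944 = 34.6% → the new therapy
Stage II: the new therapy 625/1147 = 54.5%, Regimen X 360/766 = 47.0% → the new therapy
Stage I: the new therapy 96/130 = 73.8%, Regimen X 1127/1763 = 63.9% → the new therapy
Overall: the new therapy 1833/3944 = 46.5%, Regimen X 1852/3622 = 51.1% → Regimen X
The new therapy wins each disease group but Regimen X wins overall — the comparison reverses. The new therapy's patients skew toward stage IV, which has a lower base rate.

Yes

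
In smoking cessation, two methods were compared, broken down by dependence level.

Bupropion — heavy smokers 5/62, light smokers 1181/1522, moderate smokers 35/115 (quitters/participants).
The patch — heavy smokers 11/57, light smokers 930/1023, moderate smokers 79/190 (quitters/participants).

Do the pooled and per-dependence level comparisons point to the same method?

Yes

Heavy smokers: bupropion 5/62 = 8.1%, the patch 11/57 = 19.3% → the patch
Light smokers: bupropion 1181/1522 = 77.6%, the patch 930/1023 = 90.9% → the patch
Moderate smokers: bupropion 35/115 = 30.4%, the patch 79/190 = 41.6% → the patch
Overall: bupropion 1221/1699 = 71.9%, the patch 1020/1270 = 80.3% → the patch
The patch wins overall and in every dependence group — no reversal.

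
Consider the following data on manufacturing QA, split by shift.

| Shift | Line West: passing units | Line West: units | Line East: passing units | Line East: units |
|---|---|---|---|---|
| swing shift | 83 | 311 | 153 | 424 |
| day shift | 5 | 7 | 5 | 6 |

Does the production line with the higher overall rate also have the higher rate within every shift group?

Swing shift: Line West 83/311 = 26.7%, Line East 153/424 = 36.1% → Line East
Day shift: Line West 5/7 = 71.4%, Line East 5/6 = 83.3% → Line East
Overall: Line West 88/318 = 27.7%, Line East 158/430 = 36.7% → Line East
Line East wins overall and in every shift group — no reversal.

Yes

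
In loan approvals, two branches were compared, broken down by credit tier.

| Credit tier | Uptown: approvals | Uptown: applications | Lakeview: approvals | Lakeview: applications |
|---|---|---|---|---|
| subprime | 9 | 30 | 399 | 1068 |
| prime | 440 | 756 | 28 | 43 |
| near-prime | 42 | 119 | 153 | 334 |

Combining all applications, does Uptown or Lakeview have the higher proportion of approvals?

Subprime: Uptown 9/30 = 30.0%, Lakeview 399/1068 = 37.4% → Lakeview
Prime: Uptown 440/756 = 58.2%, Lakeview 28/43 = 65.1% → Lakeview
Near-prime: Uptown 42/119 = 35.3%, Lakeview 153/334 = 45.8% → Lakeview
Overall: Uptown 491/905 = 54.3%, Lakeview 580/1445 = 40.1% → Uptown
(Lakeview wins every credit group but Uptown wins overall — Lakeview's applications skew toward the low-rate subprime group.)

Uptown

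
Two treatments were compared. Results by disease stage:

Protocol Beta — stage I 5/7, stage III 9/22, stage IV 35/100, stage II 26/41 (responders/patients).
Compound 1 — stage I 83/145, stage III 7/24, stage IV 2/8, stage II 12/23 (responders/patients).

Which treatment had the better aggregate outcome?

Compound 1

Stage I: Protocol Beta 5/7 = 71.4%, Compound 1 83/145 = 57.2% → Protocol Beta
Stage III: Protocol Beta 9/22 = 40.9%, Compound 1 7/24 = 29.2% → Protocol Beta
Stage IV: Protocol Beta 35/100 = 35.0%, Compound 1 2/8 = 25.0% → Protocol Beta
Stage II: Protocol Beta 26/41 = 63.4%, Compound 1 12/23 = 52.2% → Protocol Beta
Overall: Protocol Beta 75/170 = 44.1%, Compound 1 104/200 = 52.0% → Compound 1
(Protocol Beta wins every disease group but Compound 1 wins overall — Protocol Beta's patients skew toward the low-rate stage IV group.)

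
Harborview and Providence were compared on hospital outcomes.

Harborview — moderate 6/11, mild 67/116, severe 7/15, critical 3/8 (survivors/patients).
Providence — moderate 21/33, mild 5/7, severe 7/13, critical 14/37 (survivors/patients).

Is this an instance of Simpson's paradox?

Yes

Moderate: Harborview 6/11 = 54.5%, Providence 21/33 = 63.6% → Providence
Mild: Harborview 67/116 = 57.8%, Providence 5/7 = 71.4% → Providence
Severe: Harborview 7/15 = 46.7%, Providence 7/13 = 53.8% → Providence
Critical: Harborview 3/8 = 37.5%, Providence 14/37 = 37.8% → Providence
Overall: Harborview 83/150 = 55.3%, Providence 47/90 = 52.2% → Harborview
Providence wins each case group but Harborview wins overall — the comparison reverses. Providence's patients skew toward critical, which has a lower base rate.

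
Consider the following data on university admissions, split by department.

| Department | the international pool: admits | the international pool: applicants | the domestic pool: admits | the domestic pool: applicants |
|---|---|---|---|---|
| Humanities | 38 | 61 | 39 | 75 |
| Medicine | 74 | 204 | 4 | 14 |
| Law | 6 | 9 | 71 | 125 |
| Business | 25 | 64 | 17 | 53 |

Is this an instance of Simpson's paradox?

Humanities: the international pool 38/61 = 62.3%, the domestic pool 39/75 = 52.0% → the international pool
Medicine: the international pool 74/204 = 36.3%, the domestic pool 4/14 = 28.6% → the international pool
Law: the international pool 6/9 = 66.7%, the domestic pool 71/125 = 56.8% → the international pool
Business: the international pool 25/64 = 39.1%, the domestic pool 17/53 = 32.1% → the international pool
Overall: the international pool 143/338 = 42.3%, the domestic pool 131/267 = 49.1% → the domestic pool
The international pool wins each department group but the domestic pool wins overall — the comparison reverses. The international pool's applicants skew toward Medicine, which has a lower base rate.

Yes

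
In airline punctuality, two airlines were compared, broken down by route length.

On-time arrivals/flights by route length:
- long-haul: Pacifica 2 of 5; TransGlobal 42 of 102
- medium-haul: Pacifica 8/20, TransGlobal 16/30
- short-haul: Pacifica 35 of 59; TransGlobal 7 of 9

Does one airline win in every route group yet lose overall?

Yes

Long-haul: Pacifica 2/5 = 40.0%, TransGlobal 42/102 = 41.2% → TransGlobal
Medium-haul: Pacifica 8/20 = 40.0%, TransGlobal 16/30 = 53.3% → TransGlobal
Short-haul: Pacifica 35/59 = 59.3%, TransGlobal 7/9 = 77.8% → TransGlobal
Overall: Pacifica 45/84 = 53.6%, TransGlobal 65/141 = 46.1% → Pacifica
TransGlobal wins each route group but Pacifica wins overall — the comparison reverses. TransGlobal's flights skew toward long-haul, which has a lower base rate.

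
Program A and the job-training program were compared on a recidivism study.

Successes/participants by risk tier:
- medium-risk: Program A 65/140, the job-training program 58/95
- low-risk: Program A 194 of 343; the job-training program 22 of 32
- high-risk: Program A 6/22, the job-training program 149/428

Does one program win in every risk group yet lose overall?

Yes

Medium-risk: Program A 65/140 = 46.4%, the job-training program 58/95 = 61.1% → the job-training program
Low-risk: Program A 194/343 = 56.6%, the job-training program 22/32 = 68.8% → the job-training program
High-risk: Program A 6/22 = 27.3%, the job-training program 149/428 = 34.8% → the job-training program
Overall: Program A 265/505 = 52.5%, the job-training program 229/555 = 41.3% → Program A
The job-training program wins each risk group but Program A wins overall — the comparison reverses. The job-training program's participants skew toward high-risk, which has a lower base rate.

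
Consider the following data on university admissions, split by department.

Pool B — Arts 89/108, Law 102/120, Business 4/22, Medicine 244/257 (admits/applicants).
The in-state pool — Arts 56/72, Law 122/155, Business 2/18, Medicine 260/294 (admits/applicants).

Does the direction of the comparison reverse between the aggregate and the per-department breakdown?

No

Arts: Pool B 89/108 = 82.4%, the in-state pool 56/72 = 77.8% → Pool B
Law: Pool B 102/120 = 85.0%, the in-state pool 122/155 = 78.7% → Pool B
Business: Pool B 4/22 = 18.2%, the in-state pool 2/18 = 11.1% → Pool B
Medicine: Pool B 244/257 = 94.9%, the in-state pool 260/294 = 88.4% → Pool B
Overall: Pool B 439/507 = 86.6%, the in-state pool 440/539 = 81.6% → Pool B
Pool B wins overall and in every department group — no reversal.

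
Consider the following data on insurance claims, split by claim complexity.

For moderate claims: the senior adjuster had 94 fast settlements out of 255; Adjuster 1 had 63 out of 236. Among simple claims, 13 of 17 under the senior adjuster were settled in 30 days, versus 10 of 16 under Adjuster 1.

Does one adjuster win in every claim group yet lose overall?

No

Moderate: the senior adjuster 94/255 = 36.9%, Adjuster 1 63/236 = 26.7% → the senior adjuster
Simple: the senior adjuster 13/17 = 76.5%, Adjuster 1 10/16 = 62.5% → the senior adjuster
Overall: the senior adjuster 107/272 = 39.3%, Adjuster 1 73/252 = 29.0% → the senior adjuster
The senior adjuster wins overall and in every claim group — no reversal.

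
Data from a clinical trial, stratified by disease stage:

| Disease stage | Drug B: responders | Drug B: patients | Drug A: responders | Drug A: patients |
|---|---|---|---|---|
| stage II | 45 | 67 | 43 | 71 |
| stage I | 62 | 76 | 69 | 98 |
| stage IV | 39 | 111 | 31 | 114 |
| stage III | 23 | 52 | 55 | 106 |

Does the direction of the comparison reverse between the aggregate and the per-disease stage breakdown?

Stage II: Drug B 45/67 = 67.2%, Drug A 43/71 = 60.6% → Drug B
Stage I: Drug B 62/76 = 81.6%, Drug A 69/98 = 70.4% → Drug B
Stage IV: Drug B 39/111 = 35.1%, Drug A 31/114 = 27.2% → Drug B
Stage III: Drug B 23/52 = 44.2%, Drug A 55/106 = 51.9% → Drug A
Overall: Drug B 169/306 = 55.2%, Drug A 198/389 = 50.9% → Drug B
Neither sweeps: Drug B wins 3 of 4 groups, Drug A wins 1. Drug B wins overall but not every group — no Simpson reversal.

No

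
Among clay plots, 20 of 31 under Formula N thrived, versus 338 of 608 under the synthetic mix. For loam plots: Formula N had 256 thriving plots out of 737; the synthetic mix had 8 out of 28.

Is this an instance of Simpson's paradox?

Yes

Clay: Formula N 20/31 = 64.5%, the synthetic mix 338/608 = 55.6% → Formula N
Loam: Formula N 256/737 = 34.7%, the synthetic mix 8/28 = 28.6% → Formula N
Overall: Formula N 276/768 = 35.9%, the synthetic mix 346/636 = 54.4% → the synthetic mix
Formula N wins each soil group but the synthetic mix wins overall — the comparison reverses. Formula N's plots skew toward loam, which has a lower base rate.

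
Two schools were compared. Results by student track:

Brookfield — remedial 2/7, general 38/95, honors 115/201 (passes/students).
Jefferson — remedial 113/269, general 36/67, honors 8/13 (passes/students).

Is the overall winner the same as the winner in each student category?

Remedial: Brookfield 2/7 = 28.6%, Jefferson 113/269 = 42.0% → Jefferson
General: Brookfield 38/95 = 40.0%, Jefferson 36/67 = 53.7% → Jefferson
Honors: Brookfield 115/201 = 57.2%, Jefferson 8/13 = 61.5% → Jefferson
Overall: Brookfield 155/303 = 51.2%, Jefferson 157/349 = 45.0% → Brookfield
Jefferson wins each student group but Brookfield wins overall — the comparison reverses. Jefferson's students skew toward remedial, which has a lower base rate.

No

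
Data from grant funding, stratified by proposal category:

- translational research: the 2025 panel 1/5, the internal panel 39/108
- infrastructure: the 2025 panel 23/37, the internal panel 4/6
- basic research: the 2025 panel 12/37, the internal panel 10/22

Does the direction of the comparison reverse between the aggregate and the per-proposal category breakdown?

Translational research: the 2025 panel 1/5 = 20.0%, the internal panel 39/108 = 36.1% → the internal panel
Infrastructure: the 2025 panel 23/37 = 62.2%, the internal panel 4/6 = 66.7% → the internal panel
Basic research: the 2025 panel 12/37 = 32.4%, the internal panel 10/22 = 45.5% → the internal panel
Overall: the 2025 panel 36/79 = 45.6%, the internal panel 53/136 = 39.0% → the 2025 panel
The internal panel wins each proposal group but the 2025 panel wins overall — the comparison reverses. The internal panel's proposals skew toward translational research, which has a lower base rate.

Yes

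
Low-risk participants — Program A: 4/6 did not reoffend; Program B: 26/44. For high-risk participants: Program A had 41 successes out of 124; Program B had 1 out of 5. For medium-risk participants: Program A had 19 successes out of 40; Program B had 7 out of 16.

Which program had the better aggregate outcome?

Program B

Low-risk: Program A 4/6 = 66.7%, Program B 26/44 = 59.1% → Program A
High-risk: Program A 41/124 = 33.1%, Program B 1/5 = 20.0% → Program A
Medium-risk: Program A 19/40 = 47.5%, Program B 7/16 = 43.8% → Program A
Overall: Program A 64/170 = 37.6%, Program B 34/65 = 52.3% → Program B
(Program A wins every risk group but Program B wins overall — Program A's participants skew toward the low-rate high-risk group.)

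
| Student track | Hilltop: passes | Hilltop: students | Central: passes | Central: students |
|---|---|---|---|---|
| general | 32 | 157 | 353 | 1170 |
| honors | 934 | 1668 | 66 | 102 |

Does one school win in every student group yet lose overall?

General: Hilltop 32/157 = 20.4%, Central 353/1170 = 30.2% → Central
Honors: Hilltop 934/1668 = 56.0%, Central 66/102 = 64.7% → Central
Overall: Hilltop 966/1825 = 52.9%, Central 419/1272 = 32.9% → Hilltop
Central wins each student group but Hilltop wins overall — the comparison reverses. Central's students skew toward general, which has a lower base rate.

Yes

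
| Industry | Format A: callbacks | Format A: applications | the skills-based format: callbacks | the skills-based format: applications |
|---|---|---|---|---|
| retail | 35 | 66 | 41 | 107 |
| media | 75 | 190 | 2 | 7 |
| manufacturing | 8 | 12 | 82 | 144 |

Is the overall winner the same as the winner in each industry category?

No

Retail: Format A 35/66 = 53.0%, the skills-based format 41/107 = 38.3% → Format A
Media: Format A 75/190 = 39.5%, the skills-based format 2/7 = 28.6% → Format A
Manufacturing: Format A 8/12 = 66.7%, the skills-based format 82/144 = 56.9% → Format A
Overall: Format A 118/268 = 44.0%, the skills-based format 125/258 = 48.4% → the skills-based format
Format A wins each industry group but the skills-based format wins overall — the comparison reverses. Format A's applications skew toward media, which has a lower base rate.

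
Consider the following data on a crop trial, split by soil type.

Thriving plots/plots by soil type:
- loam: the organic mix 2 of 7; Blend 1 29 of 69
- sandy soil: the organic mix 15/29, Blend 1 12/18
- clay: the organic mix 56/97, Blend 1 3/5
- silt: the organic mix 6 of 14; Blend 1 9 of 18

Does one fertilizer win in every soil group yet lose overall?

Yes

Loam: the organic mix 2/7 = 28.6%, Blend 1 29/69 = 42.0% → Blend 1
Sandy soil: the organic mix 15/29 = 51.7%, Blend 1 12/18 = 66.7% → Blend 1
Clay: the organic mix 56/97 = 57.7%, Blend 1 3/5 = 60.0% → Blend 1
Silt: the organic mix 6/14 = 42.9%, Blend 1 9/18 = 50.0% → Blend 1
Overall: the organic mix 79/147 = 53.7%, Blend 1 53/110 = 48.2% → the organic mix
Blend 1 wins each soil group but the organic mix wins overall — the comparison reverses. Blend 1's plots skew toward loam, which has a lower base rate.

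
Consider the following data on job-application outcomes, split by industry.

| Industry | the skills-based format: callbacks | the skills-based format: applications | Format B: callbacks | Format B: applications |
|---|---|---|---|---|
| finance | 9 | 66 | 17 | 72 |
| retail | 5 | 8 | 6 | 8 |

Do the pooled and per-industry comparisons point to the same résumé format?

Yes

Finance: the skills-based format 9/66 = 13.6%, Format B 17/72 = 23.6% → Format B
Retail: the skills-based format 5/8 = 62.5%, Format B 6/8 = 75.0% → Format B
Overall: the skills-based format 14/74 = 18.9%, Format B 23/80 = 28.8% → Format B
Format B wins overall and in every industry group — no reversal.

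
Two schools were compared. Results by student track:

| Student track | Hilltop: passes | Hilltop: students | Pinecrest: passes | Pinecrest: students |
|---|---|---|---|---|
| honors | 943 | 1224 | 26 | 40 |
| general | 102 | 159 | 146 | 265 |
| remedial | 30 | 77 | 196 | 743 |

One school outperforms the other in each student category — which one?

Honors: Hilltop 943/1224 = 77.0%, Pinecrest 26/40 = 65.0% → Hilltop
General: Hilltop 102/159 = 64.2%, Pinecrest 146/265 = 55.1% → Hilltop
Remedial: Hilltop 30/77 = 39.0%, Pinecrest 196/743 = 26.4% → Hilltop
Hilltop has the higher rate in all 3 groups.

Hilltop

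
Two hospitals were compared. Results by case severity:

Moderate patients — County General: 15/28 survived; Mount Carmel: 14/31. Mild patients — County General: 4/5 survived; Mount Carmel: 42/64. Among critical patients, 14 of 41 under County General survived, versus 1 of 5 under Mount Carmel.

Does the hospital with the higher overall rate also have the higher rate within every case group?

Moderate: County General 15/28 = 53.6%, Mount Carmel 14/31 = 45.2% → County General
Mild: County General 4/5 = 80.0%, Mount Carmel 42/64 = 65.6% → County General
Critical: County General 14/41 = 34.1%, Mount Carmel 1/5 = 20.0% → County General
Overall: County General 33/74 = 44.6%, Mount Carmel 57/100 = 57.0% → Mount Carmel
County General wins each case group but Mount Carmel wins overall — the comparison reverses. County General's patients skew toward critical, which has a lower base rate.

No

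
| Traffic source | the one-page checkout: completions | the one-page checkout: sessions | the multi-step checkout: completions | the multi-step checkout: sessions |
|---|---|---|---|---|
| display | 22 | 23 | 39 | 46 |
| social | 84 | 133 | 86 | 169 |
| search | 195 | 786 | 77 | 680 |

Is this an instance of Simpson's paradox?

No

Display: the one-page checkout 22/23 = 95.7%, the multi-step checkout 39/46 = 84.8% → the one-page checkout
Social: the one-page checkout 84/133 = 63.2%, the multi-step checkout 86/169 = 50.9% → the one-page checkout
Search: the one-page checkout 195/786 = 24.8%, the multi-step checkout 77/680 = 11.3% → the one-page checkout
Overall: the one-page checkout 301/942 = 32.0%, the multi-step checkout 202/895 = 22.6% → the one-page checkout
The one-page checkout wins overall and in every traffic group — no reversal.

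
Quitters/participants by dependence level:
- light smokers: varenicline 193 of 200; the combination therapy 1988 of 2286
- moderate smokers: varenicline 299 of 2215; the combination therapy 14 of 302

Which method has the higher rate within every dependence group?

Light smokers: varenicline 193/200 = 96.5%, the combination therapy 1988/2286 = 87.0% → varenicline
Moderate smokers: varenicline 299/2215 = 13.5%, the combination therapy 14/302 = 4.6% → varenicline
Varenicline has the higher rate in both groups.

varenicline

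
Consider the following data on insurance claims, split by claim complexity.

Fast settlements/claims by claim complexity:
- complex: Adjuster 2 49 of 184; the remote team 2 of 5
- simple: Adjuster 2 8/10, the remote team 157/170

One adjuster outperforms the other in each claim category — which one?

Complex: Adjuster 2 49/184 = 26.6%, the remote team 2/5 = 40.0% → the remote team
Simple: Adjuster 2 8/10 = 80.0%, the remote team 157/170 = 92.4% → the remote team
The remote team has the higher rate in both groups.

the remote team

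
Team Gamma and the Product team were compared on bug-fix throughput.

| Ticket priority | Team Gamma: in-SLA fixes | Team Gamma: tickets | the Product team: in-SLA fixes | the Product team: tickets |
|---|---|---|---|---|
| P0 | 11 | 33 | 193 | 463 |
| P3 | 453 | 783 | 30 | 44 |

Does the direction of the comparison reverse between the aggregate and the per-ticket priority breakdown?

P0: Team Gamma 11/33 = 33.3%, the Product team 193/463 = 41.7% → the Product team
P3: Team Gamma 453/783 = 57.9%, the Product team 30/44 = 68.2% → the Product team
Overall: Team Gamma 464/816 = 56.9%, the Product team 223/507 = 44.0% → Team Gamma
The Product team wins each ticket group but Team Gamma wins overall — the comparison reverses. The Product team's tickets skew toward P0, which has a lower base rate.

Yes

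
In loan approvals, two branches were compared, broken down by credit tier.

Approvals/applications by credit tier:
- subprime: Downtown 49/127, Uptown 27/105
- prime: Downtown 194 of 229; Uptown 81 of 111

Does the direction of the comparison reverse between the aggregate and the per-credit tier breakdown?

No

Subprime: Downtown 49/127 = 38.6%, Uptown 27/105 = 25.7% → Downtown
Prime: Downtown 194/229 = 84.7%, Uptown 81/111 = 73.0% → Downtown
Overall: Downtown 243/356 = 68.3%, Uptown 108/216 = 50.0% → Downtown
Downtown wins overall and in every credit group — no reversal.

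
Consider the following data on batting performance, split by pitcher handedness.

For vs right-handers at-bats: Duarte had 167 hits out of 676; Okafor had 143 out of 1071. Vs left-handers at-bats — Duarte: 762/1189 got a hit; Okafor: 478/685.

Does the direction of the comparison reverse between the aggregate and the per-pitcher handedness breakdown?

No

Vs right-handers: Duarte 167/676 = 24.7%, Okafor 143/1071 = 13.4% → Duarte
Vs left-handers: Duarte 762/1189 = 64.1%, Okafor 478/685 = 69.8% → Okafor
Overall: Duarte 929/1865 = 49.8%, Okafor 621/1756 = 35.4% → Duarte
Neither sweeps: Duarte wins 1 of 2 groups, Okafor wins 1. Duarte wins overall but not every group — no Simpson reversal.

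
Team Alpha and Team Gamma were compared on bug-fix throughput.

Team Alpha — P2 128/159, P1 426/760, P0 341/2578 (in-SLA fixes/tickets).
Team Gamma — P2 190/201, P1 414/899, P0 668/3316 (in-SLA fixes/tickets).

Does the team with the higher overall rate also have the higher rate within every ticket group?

No

P2: Team Alpha 128/159 = 80.5%, Team Gamma 190/201 = 94.5% → Team Gamma
P1: Team Alpha 426/760 = 56.1%, Team Gamma 414/899 = 46.1% → Team Alpha
P0: Team Alpha 341/2578 = 13.2%, Team Gamma 668/3316 = 20.1% → Team Gamma
Overall: Team Alpha 895/3497 = 25.6%, Team Gamma 1272/4416 = 28.8% → Team Gamma
Neither sweeps: Team Alpha wins 1 of 3 groups, Team Gamma wins 2. Team Gamma wins overall but not every group — no Simpson reversal.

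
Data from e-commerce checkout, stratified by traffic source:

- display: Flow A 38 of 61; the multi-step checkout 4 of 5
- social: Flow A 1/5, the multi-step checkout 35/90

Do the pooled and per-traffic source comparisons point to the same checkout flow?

No

Display: Flow A 38/61 = 62.3%, the multi-step checkout 4/5 = 80.0% → the multi-step checkout
Social: Flow A 1/5 = 20.0%, the multi-step checkout 35/90 = 38.9% → the multi-step checkout
Overall: Flow A 39/66 = 59.1%, the multi-step checkout 39/95 = 41.1% → Flow A
The multi-step checkout wins each traffic group but Flow A wins overall — the comparison reverses. The multi-step checkout's sessions skew toward social, which has a lower base rate.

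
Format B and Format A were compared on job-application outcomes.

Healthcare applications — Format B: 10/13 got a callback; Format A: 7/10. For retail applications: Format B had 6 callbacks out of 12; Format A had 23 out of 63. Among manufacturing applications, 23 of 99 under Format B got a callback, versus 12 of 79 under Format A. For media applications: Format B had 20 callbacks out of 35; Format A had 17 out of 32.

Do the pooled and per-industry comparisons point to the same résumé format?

Healthcare: Format B 10/13 = 76.9%, Format A 7/10 = 70.0% → Format B
Retail: Format B 6/12 = 50.0%, Format A 23/63 = 36.5% → Format B
Manufacturing: Format B 23/99 = 23.2%, Format A 12/79 = 15.2% → Format B
Media: Format B 20/35 = 57.1%, Format A 17/32 = 53.1% → Format B
Overall: Format B 59/159 = 37.1%, Format A 59/184 = 32.1% → Format B
Format B wins overall and in every industry group — no reversal.

Yes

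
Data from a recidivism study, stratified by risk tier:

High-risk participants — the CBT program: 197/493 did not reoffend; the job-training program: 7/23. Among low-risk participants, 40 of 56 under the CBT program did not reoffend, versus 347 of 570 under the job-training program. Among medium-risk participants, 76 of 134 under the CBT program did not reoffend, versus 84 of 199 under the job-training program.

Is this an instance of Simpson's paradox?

High-risk: the CBT program 197/493 = 40.0%, the job-training program 7/23 = 30.4% → the CBT program
Low-risk: the CBT program 40/56 = 71.4%, the job-training program 347/570 = 60.9% → the CBT program
Medium-risk: the CBT program 76/134 = 56.7%, the job-training program 84/199 = 42.2% → the CBT program
Overall: the CBT program 313/683 = 45.8%, the job-training program 438/792 = 55.3% → the job-training program
The CBT program wins each risk group but the job-training program wins overall — the comparison reverses. The CBT program's participants skew toward high-risk, which has a lower base rate.

Yes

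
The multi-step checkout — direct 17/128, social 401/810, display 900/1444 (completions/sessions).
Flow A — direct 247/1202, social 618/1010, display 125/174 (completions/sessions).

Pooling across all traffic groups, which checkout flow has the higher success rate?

the multi-step checkout

Direct: the multi-step checkout 17/128 = 13.3%, Flow A 247/1202 = 20.5% → Flow A
Social: the multi-step checkout 401/810 = 49.5%, Flow A 618/1010 = 61.2% → Flow A
Display: the multi-step checkout 900/1444 = 62.3%, Flow A 125/174 = 71.8% → Flow A
Overall: the multi-step checkout 1318/2382 = 55.3%, Flow A 990/2386 = 41.5% → the multi-step checkout
(Flow A wins every traffic group but the multi-step checkout wins overall — Flow A's sessions skew toward the low-rate direct group.)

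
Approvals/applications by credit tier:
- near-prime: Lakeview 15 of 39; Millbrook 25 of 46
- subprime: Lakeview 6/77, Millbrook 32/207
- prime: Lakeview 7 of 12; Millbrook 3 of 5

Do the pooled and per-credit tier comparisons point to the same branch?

Yes

Near-prime: Lakeview 15/39 = 38.5%, Millbrook 25/46 = 54.3% → Millbrook
Subprime: Lakeview 6/77 = 7.8%, Millbrook 32/207 = 15.5% → Millbrook
Prime: Lakeview 7/12 = 58.3%, Millbrook 3/5 = 60.0% → Millbrook
Overall: Lakeview 28/128 = 21.9%, Millbrook 60/258 = 23.3% → Millbrook
Millbrook wins overall and in every credit group — no reversal.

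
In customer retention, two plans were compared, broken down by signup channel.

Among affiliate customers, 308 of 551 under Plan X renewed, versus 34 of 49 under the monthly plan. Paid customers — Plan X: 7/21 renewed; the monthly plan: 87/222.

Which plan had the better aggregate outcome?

Plan X

Affiliate: Plan X 308/551 = 55.9%, the monthly plan 34/49 = 69.4% → the monthly plan
Paid: Plan X 7/21 = 33.3%, the monthly plan 87/222 = 39.2% → the monthly plan
Overall: Plan X 315/572 = 55.1%, the monthly plan 121/271 = 44.6% → Plan X
(The monthly plan wins every signup group but Plan X wins overall — the monthly plan's customers skew toward the low-rate paid group.)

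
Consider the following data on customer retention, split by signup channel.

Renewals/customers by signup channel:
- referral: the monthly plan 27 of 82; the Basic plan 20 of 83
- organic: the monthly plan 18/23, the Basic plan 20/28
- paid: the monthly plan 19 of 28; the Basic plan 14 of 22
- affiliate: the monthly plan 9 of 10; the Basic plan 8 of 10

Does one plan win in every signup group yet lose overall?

Referral: the monthly plan 27/82 = 32.9%, the Basic plan 20/83 = 24.1% → the monthly plan
Organic: the monthly plan 18/23 = 78.3%, the Basic plan 20/28 = 71.4% → the monthly plan
Paid: the monthly plan 19/28 = 67.9%, the Basic plan 14/22 = 63.6% → the monthly plan
Affiliate: the monthly plan 9/10 = 90.0%, the Basic plan 8/10 = 80.0% → the monthly plan
Overall: the monthly plan 73/143 = 51.0%, the Basic plan 62/143 = 43.4% → the monthly plan
The monthly plan wins overall and in every signup group — no reversal.

No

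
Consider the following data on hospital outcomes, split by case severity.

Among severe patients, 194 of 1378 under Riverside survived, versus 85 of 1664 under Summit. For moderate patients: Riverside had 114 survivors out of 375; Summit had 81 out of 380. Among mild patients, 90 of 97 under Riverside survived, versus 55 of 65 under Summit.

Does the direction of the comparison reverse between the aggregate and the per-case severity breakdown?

Severe: Riverside 194/1378 = 14.1%, Summit 85/1664 = 5.1% → Riverside
Moderate: Riverside 114/375 = 30.4%, Summit 81/380 = 21.3% → Riverside
Mild: Riverside 90/97 = 92.8%, Summit 55/65 = 84.6% → Riverside
Overall: Riverside 398/1850 = 21.5%, Summit 221/2109 = 10.5% → Riverside
Riverside wins overall and in every case group — no reversal.

No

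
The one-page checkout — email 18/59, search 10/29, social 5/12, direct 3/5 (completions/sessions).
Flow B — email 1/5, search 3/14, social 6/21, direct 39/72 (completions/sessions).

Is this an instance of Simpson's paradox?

Email: the one-page checkout 18/59 = 30.5%, Flow B 1/5 = 20.0% → the one-page checkout
Search: the one-page checkout 10/29 = 34.5%, Flow B 3/14 = 21.4% → the one-page checkout
Social: the one-page checkout 5/12 = 41.7%, Flow B 6/21 = 28.6% → the one-page checkout
Direct: the one-page checkout 3/5 = 60.0%, Flow B 39/72 = 54.2% → the one-page checkout
Overall: the one-page checkout 36/105 = 34.3%, Flow B 49/112 = 43.8% → Flow B
The one-page checkout wins each traffic group but Flow B wins overall — the comparison reverses. The one-page checkout's sessions skew toward email, which has a lower base rate.

Yes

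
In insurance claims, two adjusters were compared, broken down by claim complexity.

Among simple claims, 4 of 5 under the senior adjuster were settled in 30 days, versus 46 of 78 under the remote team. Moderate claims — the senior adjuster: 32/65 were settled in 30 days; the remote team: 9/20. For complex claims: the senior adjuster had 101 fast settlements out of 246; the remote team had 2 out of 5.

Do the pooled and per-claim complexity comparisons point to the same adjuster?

No

Simple: the senior adjuster 4/5 = 80.0%, the remote team 46/78 = 59.0% → the senior adjuster
Moderate: the senior adjuster 32/65 = 49.2%, the remote team 9/20 = 45.0% → the senior adjuster
Complex: the senior adjuster 101/246 = 41.1%, the remote team 2/5 = 40.0% → the senior adjuster
Overall: the senior adjuster 137/316 = 43.4%, the remote team 57/103 = 55.3% → the remote team
The senior adjuster wins each claim group but the remote team wins overall — the comparison reverses. The senior adjuster's claims skew toward complex, which has a lower base rate.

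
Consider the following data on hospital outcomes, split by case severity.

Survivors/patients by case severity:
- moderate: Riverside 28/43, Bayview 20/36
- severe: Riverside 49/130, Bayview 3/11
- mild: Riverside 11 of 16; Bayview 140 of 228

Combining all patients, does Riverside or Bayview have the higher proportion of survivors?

Bayview

Moderate: Riverside 28/43 = 65.1%, Bayview 20/36 = 55.6% → Riverside
Severe: Riverside 49/130 = 37.7%, Bayview 3/11 = 27.3% → Riverside
Mild: Riverside 11/16 = 68.8%, Bayview 140/228 = 61.4% → Riverside
Overall: Riverside 88/189 = 46.6%, Bayview 163/275 = 59.3% → Bayview
(Riverside wins every case group but Bayview wins overall — Riverside's patients skew toward the low-rate severe group.)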